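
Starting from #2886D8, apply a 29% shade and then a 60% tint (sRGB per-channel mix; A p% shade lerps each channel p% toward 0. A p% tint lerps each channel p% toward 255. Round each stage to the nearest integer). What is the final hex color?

#2886D8 is rgb(40, 134, 216).
A 29% shade moves each channel 29% toward 0:
  R: 40 − 11.6 = 28.4 → 28
  G: 134 − 38.86 = 95.14 → 95
  B: 216 − 62.64 = 153.36 → 153
After the shade: rgb(28, 95, 153) = #1C5F99.
Per channel, c → c + 0.6(255 − c):
  R: 28 + 0.6×(255−28) = 28 + 136.2 = 164.2 → 164
  G: 95 + 0.6×(255−95) = 95 + 96 = 191 → 191
  B: 153 + 0.6×(255−153) = 153 + 61.2 = 214.2 → 214
rgb(164, 191, 214) = #A4BFD6.

#A4BFD6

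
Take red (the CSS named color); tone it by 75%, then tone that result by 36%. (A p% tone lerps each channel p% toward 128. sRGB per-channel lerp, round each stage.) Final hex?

#946c6c

CSS red is rgb(255, 0, 0).
Per channel, c → c + 0.75(128 − c):
  R: 255 − 95.25 = 159.75 → 160
  G: 0 + 96 = 96 → 96
  B: 0 + 96 = 96 → 96
After the tone: rgb(160, 96, 96) = #a06060.
A 36% tone moves each channel 36% toward 128:
  R: 160 − 11.52 = 148.48 → 148
  G: 96 + 0.36×(128−96) = 96 + 11.52 = 107.52 → 108
  B: 96 + 0.36×(128−96) = 96 + 11.52 = 107.52 → 108
rgb(148, 108, 108) = #946c6c.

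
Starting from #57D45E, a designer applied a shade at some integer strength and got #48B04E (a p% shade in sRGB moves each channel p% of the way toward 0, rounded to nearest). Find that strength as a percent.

17%

#57D45E is rgb(87, 212, 94); #48B04E is rgb(72, 176, 78).
On the G channel (widest range): 176 ≈ 212 + (p/100)(0 − 212), so p ≈ 100×(176 − 212)/(0 − 212) = -3600/-212 = 16.98.
p = 17 reproduces all three channels after rounding.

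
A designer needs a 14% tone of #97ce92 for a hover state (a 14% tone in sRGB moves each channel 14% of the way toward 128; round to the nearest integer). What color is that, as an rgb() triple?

rgb(148, 195, 143)

#97ce92 is rgb(151, 206, 146).
Per channel, c → c + 0.14(128 − c):
  R: 151 + 0.14×(128−151) = 151 − 3.22 = 147.78 → 148
  G: 206 + 0.14×(128−206) = 206 − 10.92 = 195.08 → 195
  B: 146 − 2.52 = 143.48 → 143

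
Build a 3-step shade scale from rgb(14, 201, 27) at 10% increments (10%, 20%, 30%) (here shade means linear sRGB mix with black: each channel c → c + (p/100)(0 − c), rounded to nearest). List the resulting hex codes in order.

10%: (14 − 1.4 = 12.6→13, 201 − 20.1 = 180.9→181, 27 − 2.7 = 24.3→24) → #0db518
20%: (14 − 2.8 = 11.2→11, 201 − 40.2 = 160.8→161, 27 − 5.4 = 21.6→22) → #0ba116
30%: (14 − 4.2 = 9.8→10, 201 − 60.3 = 140.7→141, 27 − 8.1 = 18.9→19) → #0a8d13

#0db518, #0ba116, #0a8d13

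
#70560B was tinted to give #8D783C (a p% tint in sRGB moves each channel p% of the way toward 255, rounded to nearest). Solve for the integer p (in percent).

#70560B is rgb(112, 86, 11); #8D783C is rgb(141, 120, 60).
On the B channel (widest range): 60 ≈ 11 + (p/100)(255 − 11), so p ≈ 100×(60 − 11)/(255 − 11) = 4900/244 = 20.08.
p = 20 reproduces all three channels after rounding.

20%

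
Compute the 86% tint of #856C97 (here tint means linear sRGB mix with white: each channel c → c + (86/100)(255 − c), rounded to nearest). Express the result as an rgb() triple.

rgb(238, 234, 240)

#856C97 is rgb(133, 108, 151).
Lerp each channel 86% toward 255:
  R: 133 + 0.86×(255−133) = 133 + 104.92 = 237.92 → 238
  G: 108 + 126.42 = 234.42 → 234
  B: 151 + 0.86×(255−151) = 151 + 89.44 = 240.44 → 240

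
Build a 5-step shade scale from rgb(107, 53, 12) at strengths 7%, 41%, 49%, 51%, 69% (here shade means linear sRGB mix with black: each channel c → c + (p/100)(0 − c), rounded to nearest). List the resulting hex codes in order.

#64310B, #3F1F07, #371B06, #341A06, #211004

7%: (107 − 7.49 = 99.51→100, 53 − 3.71 = 49.29→49, 12 − 0.84 = 11.16→11) → #64310B
41%: (107 − 43.87 = 63.13→63, 53 − 21.73 = 31.27→31, 12 − 4.92 = 7.08→7) → #3F1F07
49%: (107 − 52.43 = 54.57→55, 53 − 25.97 = 27.03→27, 12 − 5.88 = 6.12→6) → #371B06
51%: (107 − 54.57 = 52.43→52, 53 − 27.03 = 25.97→26, 12 − 6.12 = 5.88→6) → #341A06
69%: (107 − 73.83 = 33.17→33, 53 − 36.57 = 16.43→16, 12 − 8.28 = 3.72→4) → #211004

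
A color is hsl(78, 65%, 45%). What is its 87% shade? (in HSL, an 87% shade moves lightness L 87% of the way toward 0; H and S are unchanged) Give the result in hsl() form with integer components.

hsl(78, 65%, 6%)

L moves 87% from 45 toward 0: 45 − 39.15 = 5.85 → 6.
H and S are unchanged.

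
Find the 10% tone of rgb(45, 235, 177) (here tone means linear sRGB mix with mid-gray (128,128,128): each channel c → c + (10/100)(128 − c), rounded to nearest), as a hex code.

#35E0AC

Per channel, c → c + 0.1(128 − c):
  R: 45 + 0.1×(128−45) = 45 + 8.3 = 53.3 → 53
  G: 235 + 0.1×(128−235) = 235 − 10.7 = 224.3 → 224
  B: 177 + 0.1×(128−177) = 177 − 4.9 = 172.1 → 172
rgb(53, 224, 172) = #35E0AC.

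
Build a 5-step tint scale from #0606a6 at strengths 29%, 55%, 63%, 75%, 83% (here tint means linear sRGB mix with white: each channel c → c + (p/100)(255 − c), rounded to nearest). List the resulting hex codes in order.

#4e4ec0, #8f8fd7, #a3a3de, #c1c1e9, #d5d5f0

#0606a6 is rgb(6, 6, 166).
29%: (6 + 72.21 = 78.21→78, 6 + 72.21 = 78.21→78, 166 + 25.81 = 191.81→192) → #4e4ec0
55%: (6 + 136.95 = 142.95→143, 6 + 136.95 = 142.95→143, 166 + 48.95 = 214.95→215) → #8f8fd7
63%: (6 + 156.87 = 162.87→163, 6 + 156.87 = 162.87→163, 166 + 56.07 = 222.07→222) → #a3a3de
75%: (6 + 186.75 = 192.75→193, 6 + 186.75 = 192.75→193, 166 + 66.75 = 232.75→233) → #c1c1e9
83%: (6 + 206.67 = 212.67→213, 6 + 206.67 = 212.67→213, 166 + 73.87 = 239.87→240) → #d5d5f0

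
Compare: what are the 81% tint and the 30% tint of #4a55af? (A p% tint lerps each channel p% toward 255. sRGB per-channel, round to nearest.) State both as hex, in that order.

#dddff0, #8088c7

#4a55af is rgb(74, 85, 175).
81% tint:
  R: 74 + 146.61 = 220.61 → 221
  G: 85 + 0.81×(255−85) = 85 + 137.7 = 222.7 → 223
  B: 175 + 0.81×(255−175) = 175 + 64.8 = 239.8 → 240
  → #dddff0
30% tint:
  R: 74 + 0.3×(255−74) = 74 + 54.3 = 128.3 → 128
  G: 85 + 0.3×(255−85) = 85 + 51 = 136 → 136
  B: 175 + 24 = 199 → 199
  → #8088c7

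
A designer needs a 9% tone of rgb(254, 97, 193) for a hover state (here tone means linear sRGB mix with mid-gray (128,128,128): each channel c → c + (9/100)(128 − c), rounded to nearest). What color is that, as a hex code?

Lerp each channel 9% toward 128:
  R: 254 − 11.34 = 242.66 → 243
  G: 97 + 0.09×(128−97) = 97 + 2.79 = 99.79 → 100
  B: 193 − 5.85 = 187.15 → 187
rgb(243, 100, 187) = #F364BB.

#F364BB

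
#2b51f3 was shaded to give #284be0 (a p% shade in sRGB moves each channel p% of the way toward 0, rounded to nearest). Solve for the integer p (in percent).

#2b51f3 is rgb(43, 81, 243); #284be0 is rgb(40, 75, 224).
On the B channel (widest range): 224 ≈ 243 + (p/100)(0 − 243), so p ≈ 100×(224 − 243)/(0 − 243) = -1900/-243 = 7.82.
p = 8 reproduces all three channels after rounding.

8%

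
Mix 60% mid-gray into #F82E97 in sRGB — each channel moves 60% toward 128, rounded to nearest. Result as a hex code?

#F82E97 is rgb(248, 46, 151).
A 60% tone moves each channel 60% toward 128:
  R: 248 + 0.6×(128−248) = 248 − 72 = 176 → 176
  G: 46 + 49.2 = 95.2 → 95
  B: 151 − 13.8 = 137.2 → 137
rgb(176, 95, 137) = #B05F89.

#B05F89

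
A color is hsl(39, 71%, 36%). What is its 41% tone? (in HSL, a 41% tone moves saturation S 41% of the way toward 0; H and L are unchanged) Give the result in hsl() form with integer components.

hsl(39, 42%, 36%)

S moves 41% from 71 toward 0: 71 − 29.11 = 41.89 → 42.
H and L are unchanged.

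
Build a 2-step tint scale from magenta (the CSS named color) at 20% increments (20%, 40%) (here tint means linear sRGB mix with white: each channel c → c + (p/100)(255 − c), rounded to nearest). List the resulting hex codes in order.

CSS magenta is rgb(255, 0, 255).
20%: (255→255, 0 + 51 = 51→51, 255→255) → #ff33ff
40%: (255→255, 0 + 102 = 102→102, 255→255) → #ff66ff

#ff33ff, #ff66ff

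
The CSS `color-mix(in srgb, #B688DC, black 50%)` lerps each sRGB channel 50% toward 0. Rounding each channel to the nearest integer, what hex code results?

#B688DC is rgb(182, 136, 220).
Per channel, c → c + 0.5(0 − c):
  R: 182 − 91 = 91 → 91
  G: 136 − 68 = 68 → 68
  B: 220 + 0.5×(0−220) = 220 − 110 = 110 → 110
rgb(91, 68, 110) = #5B446E.

#5B446E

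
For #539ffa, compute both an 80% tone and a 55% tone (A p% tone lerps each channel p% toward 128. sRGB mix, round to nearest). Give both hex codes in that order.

#778698, #6c8eb7

#539ffa is rgb(83, 159, 250).
80% tone:
  R: 83 + 0.8×(128−83) = 83 + 36 = 119 → 119
  G: 159 − 24.8 = 134.2 → 134
  B: 250 − 97.6 = 152.4 → 152
  → #778698
55% tone:
  R: 83 + 0.55×(128−83) = 83 + 24.75 = 107.75 → 108
  G: 159 + 0.55×(128−159) = 159 − 17.05 = 141.95 → 142
  B: 250 + 0.55×(128−250) = 250 − 67.1 = 182.9 → 183
  → #6c8eb7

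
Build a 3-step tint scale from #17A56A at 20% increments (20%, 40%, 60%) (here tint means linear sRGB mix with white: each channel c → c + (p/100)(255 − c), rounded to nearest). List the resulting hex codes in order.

#45B788, #74C9A6, #A2DBC3

#17A56A is rgb(23, 165, 106).
20%: (23 + 46.4 = 69.4→69, 165 + 18 = 183→183, 106 + 29.8 = 135.8→136) → #45B788
40%: (23 + 92.8 = 115.8→116, 165 + 36 = 201→201, 106 + 59.6 = 165.6→166) → #74C9A6
60%: (23 + 139.2 = 162.2→162, 165 + 54 = 219→219, 106 + 89.4 = 195.4→195) → #A2DBC3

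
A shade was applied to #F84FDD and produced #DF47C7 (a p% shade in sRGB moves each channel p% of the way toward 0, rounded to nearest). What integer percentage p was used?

10%

#F84FDD is rgb(248, 79, 221); #DF47C7 is rgb(223, 71, 199).
On the R channel (widest range): 223 ≈ 248 + (p/100)(0 − 248), so p ≈ 100×(223 − 248)/(0 − 248) = -2500/-248 = 10.08.
p = 10 reproduces all three channels after rounding.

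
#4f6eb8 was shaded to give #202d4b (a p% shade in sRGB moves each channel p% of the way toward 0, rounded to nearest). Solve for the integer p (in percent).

59%

#4f6eb8 is rgb(79, 110, 184); #202d4b is rgb(32, 45, 75).
On the B channel (widest range): 75 ≈ 184 + (p/100)(0 − 184), so p ≈ 100×(75 − 184)/(0 − 184) = -10900/-184 = 59.24.
p = 59 reproduces all three channels after rounding.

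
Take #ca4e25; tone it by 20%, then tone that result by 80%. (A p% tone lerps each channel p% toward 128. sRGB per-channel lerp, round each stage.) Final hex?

#8c7871

#ca4e25 is rgb(202, 78, 37).
Lerp each channel 20% toward 128:
  R: 202 + 0.2×(128−202) = 202 − 14.8 = 187.2 → 187
  G: 78 + 0.2×(128−78) = 78 + 10 = 88 → 88
  B: 37 + 18.2 = 55.2 → 55
After the tone: rgb(187, 88, 55) = #bb5837.
Per channel, c → c + 0.8(128 − c):
  R: 187 + 0.8×(128−187) = 187 − 47.2 = 139.8 → 140
  G: 88 + 0.8×(128−88) = 88 + 32 = 120 → 120
  B: 55 + 0.8×(128−55) = 55 + 58.4 = 113.4 → 113
rgb(140, 120, 113) = #8c7871.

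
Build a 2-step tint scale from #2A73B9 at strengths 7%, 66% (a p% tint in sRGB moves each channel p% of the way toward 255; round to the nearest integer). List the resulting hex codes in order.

#397DBE, #B7CFE7

#2A73B9 is rgb(42, 115, 185).
7%: (42 + 14.91 = 56.91→57, 115 + 9.8 = 124.8→125, 185 + 4.9 = 189.9→190) → #397DBE
66%: (42 + 140.58 = 182.58→183, 115 + 92.4 = 207.4→207, 185 + 46.2 = 231.2→231) → #B7CFE7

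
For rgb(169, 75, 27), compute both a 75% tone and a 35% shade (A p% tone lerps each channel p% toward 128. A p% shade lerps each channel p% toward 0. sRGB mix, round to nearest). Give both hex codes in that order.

75% tone:
  R: 169 − 30.75 = 138.25 → 138
  G: 75 + 39.75 = 114.75 → 115
  B: 27 + 75.75 = 102.75 → 103
  → #8A7367
35% shade:
  R: 169 + 0.35×(0−169) = 169 − 59.15 = 109.85 → 110
  G: 75 − 26.25 = 48.75 → 49
  B: 27 + 0.35×(0−27) = 27 − 9.45 = 17.55 → 18
  → #6E3112

#8A7367, #6E3112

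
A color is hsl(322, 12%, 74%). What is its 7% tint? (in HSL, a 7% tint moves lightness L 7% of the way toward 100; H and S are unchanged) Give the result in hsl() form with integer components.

L moves 7% from 74 toward 100: 74 + 1.82 = 75.82 → 76.
H and S are unchanged.

hsl(322, 12%, 76%)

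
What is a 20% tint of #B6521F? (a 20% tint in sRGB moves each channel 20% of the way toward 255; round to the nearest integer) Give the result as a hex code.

#B6521F is rgb(182, 82, 31).
Lerp each channel 20% toward 255:
  R: 182 + 0.2×(255−182) = 182 + 14.6 = 196.6 → 197
  G: 82 + 0.2×(255−82) = 82 + 34.6 = 116.6 → 117
  B: 31 + 44.8 = 75.8 → 76
rgb(197, 117, 76) = #C5754C.

#C5754C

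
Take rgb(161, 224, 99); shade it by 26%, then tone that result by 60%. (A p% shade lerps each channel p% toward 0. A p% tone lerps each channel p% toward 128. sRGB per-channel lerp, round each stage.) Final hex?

Per channel, c → c + 0.26(0 − c):
  R: 161 − 41.86 = 119.14 → 119
  G: 224 + 0.26×(0−224) = 224 − 58.24 = 165.76 → 166
  B: 99 − 25.74 = 73.26 → 73
After the shade: rgb(119, 166, 73) = #77A649.
A 60% tone moves each channel 60% toward 128:
  R: 119 + 0.6×(128−119) = 119 + 5.4 = 124.4 → 124
  G: 166 + 0.6×(128−166) = 166 − 22.8 = 143.2 → 143
  B: 73 + 0.6×(128−73) = 73 + 33 = 106 → 106
rgb(124, 143, 106) = #7C8F6A.

#7C8F6A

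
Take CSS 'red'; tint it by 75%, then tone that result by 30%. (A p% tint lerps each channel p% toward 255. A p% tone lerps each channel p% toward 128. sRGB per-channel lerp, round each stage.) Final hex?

CSS red is rgb(255, 0, 0).
Lerp each channel 75% toward 255:
  R: 255 + 0.75×(255−255) = 255 + 0 = 255 → 255
  G: 0 + 191.25 = 191.25 → 191
  B: 0 + 0.75×(255−0) = 0 + 191.25 = 191.25 → 191
After the tint: rgb(255, 191, 191) = #FFBFBF.
Lerp each channel 30% toward 128:
  R: 255 + 0.3×(128−255) = 255 − 38.1 = 216.9 → 217
  G: 191 + 0.3×(128−191) = 191 − 18.9 = 172.1 → 172
  B: 191 + 0.3×(128−191) = 191 − 18.9 = 172.1 → 172
rgb(217, 172, 172) = #D9ACAC.

#D9ACAC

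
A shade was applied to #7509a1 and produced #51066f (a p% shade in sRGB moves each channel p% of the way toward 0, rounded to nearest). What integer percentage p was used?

31%

#7509a1 is rgb(117, 9, 161); #51066f is rgb(81, 6, 111).
On the B channel (widest range): 111 ≈ 161 + (p/100)(0 − 161), so p ≈ 100×(111 − 161)/(0 − 161) = -5000/-161 = 31.06.
p = 31 reproduces all three channels after rounding.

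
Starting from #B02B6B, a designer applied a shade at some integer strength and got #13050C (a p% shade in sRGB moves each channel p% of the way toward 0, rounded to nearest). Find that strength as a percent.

89%

#B02B6B is rgb(176, 43, 107); #13050C is rgb(19, 5, 12).
On the R channel (widest range): 19 ≈ 176 + (p/100)(0 − 176), so p ≈ 100×(19 − 176)/(0 − 176) = -15700/-176 = 89.20.
p = 89 reproduces all three channels after rounding.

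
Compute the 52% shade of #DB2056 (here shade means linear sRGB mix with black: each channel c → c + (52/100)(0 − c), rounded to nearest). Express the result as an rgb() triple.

rgb(105, 15, 41)

#DB2056 is rgb(219, 32, 86).
Per channel, c → c + 0.52(0 − c):
  R: 219 + 0.52×(0−219) = 219 − 113.88 = 105.12 → 105
  G: 32 + 0.52×(0−32) = 32 − 16.64 = 15.36 → 15
  B: 86 − 44.72 = 41.28 → 41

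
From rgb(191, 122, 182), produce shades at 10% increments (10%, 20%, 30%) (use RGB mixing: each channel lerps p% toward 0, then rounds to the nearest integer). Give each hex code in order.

10%: (191 − 19.1 = 171.9→172, 122 − 12.2 = 109.8→110, 182 − 18.2 = 163.8→164) → #AC6EA4
20%: (191 − 38.2 = 152.8→153, 122 − 24.4 = 97.6→98, 182 − 36.4 = 145.6→146) → #996292
30%: (191 − 57.3 = 133.7→134, 122 − 36.6 = 85.4→85, 182 − 54.6 = 127.4→127) → #86557F

#AC6EA4, #996292, #86557F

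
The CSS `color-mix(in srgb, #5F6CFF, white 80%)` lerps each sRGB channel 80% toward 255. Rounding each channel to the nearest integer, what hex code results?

#DFE2FF

#5F6CFF is rgb(95, 108, 255).
Per channel, c → c + 0.8(255 − c):
  R: 95 + 128 = 223 → 223
  G: 108 + 117.6 = 225.6 → 226
  B: 255 + 0.8×(255−255) = 255 + 0 = 255 → 255
rgb(223, 226, 255) = #DFE2FF.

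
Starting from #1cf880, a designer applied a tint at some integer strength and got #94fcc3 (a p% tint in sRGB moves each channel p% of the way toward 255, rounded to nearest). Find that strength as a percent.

#1cf880 is rgb(28, 248, 128); #94fcc3 is rgb(148, 252, 195).
On the R channel (widest range): 148 ≈ 28 + (p/100)(255 − 28), so p ≈ 100×(148 − 28)/(255 − 28) = 12000/227 = 52.86.
p = 53 reproduces all three channels after rounding.

53%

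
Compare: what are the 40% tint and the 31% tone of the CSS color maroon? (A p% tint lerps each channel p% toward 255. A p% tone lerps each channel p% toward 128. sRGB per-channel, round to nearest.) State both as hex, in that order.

CSS maroon is rgb(128, 0, 0).
40% tint:
  R: 128 + 0.4×(255−128) = 128 + 50.8 = 178.8 → 179
  G: 0 + 102 = 102 → 102
  B: 0 + 0.4×(255−0) = 0 + 102 = 102 → 102
  → #B36666
31% tone:
  R: 128 + 0 = 128 → 128
  G: 0 + 0.31×(128−0) = 0 + 39.68 = 39.68 → 40
  B: 0 + 0.31×(128−0) = 0 + 39.68 = 39.68 → 40
  → #802828

#B36666, #802828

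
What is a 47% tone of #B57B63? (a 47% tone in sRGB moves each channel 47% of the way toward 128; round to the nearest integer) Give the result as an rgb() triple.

rgb(156, 125, 113)

#B57B63 is rgb(181, 123, 99).
Per channel, c → c + 0.47(128 − c):
  R: 181 + 0.47×(128−181) = 181 − 24.91 = 156.09 → 156
  G: 123 + 0.47×(128−123) = 123 + 2.35 = 125.35 → 125
  B: 99 + 0.47×(128−99) = 99 + 13.63 = 112.63 → 113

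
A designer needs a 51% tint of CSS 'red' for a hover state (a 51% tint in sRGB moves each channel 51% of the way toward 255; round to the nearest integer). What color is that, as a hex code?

CSS red is rgb(255, 0, 0).
Per channel, c → c + 0.51(255 − c):
  R: 255 + 0.51×(255−255) = 255 + 0 = 255 → 255
  G: 0 + 130.05 = 130.05 → 130
  B: 0 + 0.51×(255−0) = 0 + 130.05 = 130.05 → 130
rgb(255, 130, 130) = #FF8282.

#FF8282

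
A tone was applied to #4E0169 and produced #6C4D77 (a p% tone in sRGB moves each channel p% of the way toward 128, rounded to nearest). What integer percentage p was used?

#4E0169 is rgb(78, 1, 105); #6C4D77 is rgb(108, 77, 119).
On the G channel (widest range): 77 ≈ 1 + (p/100)(128 − 1), so p ≈ 100×(77 − 1)/(128 − 1) = 7600/127 = 59.84.
p = 60 reproduces all three channels after rounding.

60%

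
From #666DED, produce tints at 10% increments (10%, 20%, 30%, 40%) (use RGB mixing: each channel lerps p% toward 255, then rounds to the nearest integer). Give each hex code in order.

#757CEF, #858AF1, #9499F2, #A3A7F4

#666DED is rgb(102, 109, 237).
10%: (102 + 15.3 = 117.3→117, 109 + 14.6 = 123.6→124, 237 + 1.8 = 238.8→239) → #757CEF
20%: (102 + 30.6 = 132.6→133, 109 + 29.2 = 138.2→138, 237 + 3.6 = 240.6→241) → #858AF1
30%: (102 + 45.9 = 147.9→148, 109 + 43.8 = 152.8→153, 237 + 5.4 = 242.4→242) → #9499F2
40%: (102 + 61.2 = 163.2→163, 109 + 58.4 = 167.4→167, 237 + 7.2 = 244.2→244) → #A3A7F4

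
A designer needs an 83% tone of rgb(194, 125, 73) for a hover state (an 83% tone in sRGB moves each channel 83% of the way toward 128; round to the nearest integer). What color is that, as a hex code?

#8b7f77

Lerp each channel 83% toward 128:
  R: 194 + 0.83×(128−194) = 194 − 54.78 = 139.22 → 139
  G: 125 + 0.83×(128−125) = 125 + 2.49 = 127.49 → 127
  B: 73 + 45.65 = 118.65 → 119
rgb(139, 127, 119) = #8b7f77.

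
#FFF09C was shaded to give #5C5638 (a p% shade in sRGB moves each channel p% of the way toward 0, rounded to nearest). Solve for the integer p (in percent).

#FFF09C is rgb(255, 240, 156); #5C5638 is rgb(92, 86, 56).
On the R channel (widest range): 92 ≈ 255 + (p/100)(0 − 255), so p ≈ 100×(92 − 255)/(0 − 255) = -16300/-255 = 63.92.
p = 64 reproduces all three channels after rounding.

64%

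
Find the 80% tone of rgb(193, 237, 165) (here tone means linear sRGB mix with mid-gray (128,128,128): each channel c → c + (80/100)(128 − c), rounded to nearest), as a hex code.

#8D9687

Per channel, c → c + 0.8(128 − c):
  R: 193 + 0.8×(128−193) = 193 − 52 = 141 → 141
  G: 237 − 87.2 = 149.8 → 150
  B: 165 − 29.6 = 135.4 → 135
rgb(141, 150, 135) = #8D9687.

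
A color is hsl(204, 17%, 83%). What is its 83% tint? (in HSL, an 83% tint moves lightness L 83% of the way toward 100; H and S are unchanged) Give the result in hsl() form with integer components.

L moves 83% from 83 toward 100: 83 + 14.11 = 97.11 → 97.
H and S are unchanged.

hsl(204, 17%, 97%)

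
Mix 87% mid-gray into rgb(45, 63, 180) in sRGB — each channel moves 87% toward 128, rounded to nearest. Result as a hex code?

#757887

Lerp each channel 87% toward 128:
  R: 45 + 0.87×(128−45) = 45 + 72.21 = 117.21 → 117
  G: 63 + 0.87×(128−63) = 63 + 56.55 = 119.55 → 120
  B: 180 + 0.87×(128−180) = 180 − 45.24 = 134.76 → 135
rgb(117, 120, 135) = #757887.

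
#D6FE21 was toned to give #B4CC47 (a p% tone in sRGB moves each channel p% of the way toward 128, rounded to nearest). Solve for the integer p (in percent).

#D6FE21 is rgb(214, 254, 33); #B4CC47 is rgb(180, 204, 71).
On the G channel (widest range): 204 ≈ 254 + (p/100)(128 − 254), so p ≈ 100×(204 − 254)/(128 − 254) = -5000/-126 = 39.68.
p = 40 reproduces all three channels after rounding.

40%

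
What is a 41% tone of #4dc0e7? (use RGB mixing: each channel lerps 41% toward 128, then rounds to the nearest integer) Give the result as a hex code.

#62a6bd

#4dc0e7 is rgb(77, 192, 231).
Per channel, c → c + 0.41(128 − c):
  R: 77 + 0.41×(128−77) = 77 + 20.91 = 97.91 → 98
  G: 192 + 0.41×(128−192) = 192 − 26.24 = 165.76 → 166
  B: 231 + 0.41×(128−231) = 231 − 42.23 = 188.77 → 189
rgb(98, 166, 189) = #62a6bd.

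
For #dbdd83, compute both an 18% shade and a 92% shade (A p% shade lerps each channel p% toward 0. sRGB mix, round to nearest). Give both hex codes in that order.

#dbdd83 is rgb(219, 221, 131).
18% shade:
  R: 219 − 39.42 = 179.58 → 180
  G: 221 − 39.78 = 181.22 → 181
  B: 131 − 23.58 = 107.42 → 107
  → #b4b56b
92% shade:
  R: 219 + 0.92×(0−219) = 219 − 201.48 = 17.52 → 18
  G: 221 − 203.32 = 17.68 → 18
  B: 131 + 0.92×(0−131) = 131 − 120.52 = 10.48 → 10
  → #12120a

#b4b56b, #12120a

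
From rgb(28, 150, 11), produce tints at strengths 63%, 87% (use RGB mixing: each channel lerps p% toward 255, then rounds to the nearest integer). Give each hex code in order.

#ABD8A5, #E1F1DF

63%: (28 + 143.01 = 171.01→171, 150 + 66.15 = 216.15→216, 11 + 153.72 = 164.72→165) → #ABD8A5
87%: (28 + 197.49 = 225.49→225, 150 + 91.35 = 241.35→241, 11 + 212.28 = 223.28→223) → #E1F1DF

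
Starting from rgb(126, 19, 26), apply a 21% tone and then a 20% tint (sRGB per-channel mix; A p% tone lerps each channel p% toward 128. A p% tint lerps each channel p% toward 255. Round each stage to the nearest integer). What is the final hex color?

#985559

Per channel, c → c + 0.21(128 − c):
  R: 126 + 0.21×(128−126) = 126 + 0.42 = 126.42 → 126
  G: 19 + 22.89 = 41.89 → 42
  B: 26 + 21.42 = 47.42 → 47
After the tone: rgb(126, 42, 47) = #7e2a2f.
Per channel, c → c + 0.2(255 − c):
  R: 126 + 0.2×(255−126) = 126 + 25.8 = 151.8 → 152
  G: 42 + 42.6 = 84.6 → 85
  B: 47 + 0.2×(255−47) = 47 + 41.6 = 88.6 → 89
rgb(152, 85, 89) = #985559.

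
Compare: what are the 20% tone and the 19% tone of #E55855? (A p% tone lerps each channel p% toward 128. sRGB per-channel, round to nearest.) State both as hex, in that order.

#E55855 is rgb(229, 88, 85).
20% tone:
  R: 229 + 0.2×(128−229) = 229 − 20.2 = 208.8 → 209
  G: 88 + 8 = 96 → 96
  B: 85 + 0.2×(128−85) = 85 + 8.6 = 93.6 → 94
  → #D1605E
19% tone:
  R: 229 + 0.19×(128−229) = 229 − 19.19 = 209.81 → 210
  G: 88 + 7.6 = 95.6 → 96
  B: 85 + 0.19×(128−85) = 85 + 8.17 = 93.17 → 93
  → #D2605D

#D1605E, #D2605D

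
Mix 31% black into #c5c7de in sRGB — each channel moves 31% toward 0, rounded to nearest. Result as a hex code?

#888999

#c5c7de is rgb(197, 199, 222).
Lerp each channel 31% toward 0:
  R: 197 + 0.31×(0−197) = 197 − 61.07 = 135.93 → 136
  G: 199 − 61.69 = 137.31 → 137
  B: 222 + 0.31×(0−222) = 222 − 68.82 = 153.18 → 153
rgb(136, 137, 153) = #888999.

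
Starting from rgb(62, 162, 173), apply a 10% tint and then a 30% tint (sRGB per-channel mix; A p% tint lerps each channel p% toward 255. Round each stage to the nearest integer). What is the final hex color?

Per channel, c → c + 0.1(255 − c):
  R: 62 + 19.3 = 81.3 → 81
  G: 162 + 9.3 = 171.3 → 171
  B: 173 + 8.2 = 181.2 → 181
After the tint: rgb(81, 171, 181) = #51abb5.
Lerp each channel 30% toward 255:
  R: 81 + 0.3×(255−81) = 81 + 52.2 = 133.2 → 133
  G: 171 + 25.2 = 196.2 → 196
  B: 181 + 0.3×(255−181) = 181 + 22.2 = 203.2 → 203
rgb(133, 196, 203) = #85c4cb.

#85c4cb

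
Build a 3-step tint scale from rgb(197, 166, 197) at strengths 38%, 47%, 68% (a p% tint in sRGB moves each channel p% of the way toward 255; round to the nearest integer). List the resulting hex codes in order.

38%: (197 + 22.04 = 219.04→219, 166 + 33.82 = 199.82→200, 197 + 22.04 = 219.04→219) → #DBC8DB
47%: (197 + 27.26 = 224.26→224, 166 + 41.83 = 207.83→208, 197 + 27.26 = 224.26→224) → #E0D0E0
68%: (197 + 39.44 = 236.44→236, 166 + 60.52 = 226.52→227, 197 + 39.44 = 236.44→236) → #ECE3EC

#DBC8DB, #E0D0E0, #ECE3EC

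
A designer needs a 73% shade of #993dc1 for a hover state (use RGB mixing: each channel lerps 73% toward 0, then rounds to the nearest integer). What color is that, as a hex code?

#993dc1 is rgb(153, 61, 193).
Per channel, c → c + 0.73(0 − c):
  R: 153 − 111.69 = 41.31 → 41
  G: 61 − 44.53 = 16.47 → 16
  B: 193 − 140.89 = 52.11 → 52
rgb(41, 16, 52) = #291034.

#291034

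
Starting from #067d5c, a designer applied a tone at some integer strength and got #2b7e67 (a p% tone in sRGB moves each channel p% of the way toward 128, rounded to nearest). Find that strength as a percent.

30%

#067d5c is rgb(6, 125, 92); #2b7e67 is rgb(43, 126, 103).
On the R channel (widest range): 43 ≈ 6 + (p/100)(128 − 6), so p ≈ 100×(43 − 6)/(128 − 6) = 3700/122 = 30.33.
p = 30 reproduces all three channels after rounding.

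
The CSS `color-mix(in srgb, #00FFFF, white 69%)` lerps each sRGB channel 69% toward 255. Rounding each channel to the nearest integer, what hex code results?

#B0FFFF

#00FFFF is rgb(0, 255, 255).
Per channel, c → c + 0.69(255 − c):
  R: 0 + 175.95 = 175.95 → 176
  G: 255 + 0.69×(255−255) = 255 + 0 = 255 → 255
  B: 255 + 0.69×(255−255) = 255 + 0 = 255 → 255
rgb(176, 255, 255) = #B0FFFF.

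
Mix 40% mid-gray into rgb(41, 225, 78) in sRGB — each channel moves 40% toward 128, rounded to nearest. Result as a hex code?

#4cba62

A 40% tone moves each channel 40% toward 128:
  R: 41 + 34.8 = 75.8 → 76
  G: 225 + 0.4×(128−225) = 225 − 38.8 = 186.2 → 186
  B: 78 + 0.4×(128−78) = 78 + 20 = 98 → 98
rgb(76, 186, 98) = #4cba62.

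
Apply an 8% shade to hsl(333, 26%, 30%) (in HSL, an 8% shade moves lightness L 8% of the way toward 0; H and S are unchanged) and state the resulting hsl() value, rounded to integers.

L moves 8% from 30 toward 0: 30 − 2.4 = 27.6 → 28.
H and S are unchanged.

hsl(333, 26%, 28%)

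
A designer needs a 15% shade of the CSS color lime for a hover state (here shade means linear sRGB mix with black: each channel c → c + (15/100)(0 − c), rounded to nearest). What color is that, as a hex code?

CSS lime is rgb(0, 255, 0).
Lerp each channel 15% toward 0:
  R: 0 + 0.15×(0−0) = 0 + 0 = 0 → 0
  G: 255 + 0.15×(0−255) = 255 − 38.25 = 216.75 → 217
  B: 0 + 0 = 0 → 0
rgb(0, 217, 0) = #00D900.

#00D900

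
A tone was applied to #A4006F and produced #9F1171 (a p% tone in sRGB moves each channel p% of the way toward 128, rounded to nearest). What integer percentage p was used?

13%

#A4006F is rgb(164, 0, 111); #9F1171 is rgb(159, 17, 113).
On the G channel (widest range): 17 ≈ 0 + (p/100)(128 − 0), so p ≈ 100×(17 − 0)/(128 − 0) = 1700/128 = 13.28.
p = 13 reproduces all three channels after rounding.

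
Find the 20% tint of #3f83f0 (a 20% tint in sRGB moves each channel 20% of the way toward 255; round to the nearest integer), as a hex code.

#659cf3

#3f83f0 is rgb(63, 131, 240).
A 20% tint moves each channel 20% toward 255:
  R: 63 + 0.2×(255−63) = 63 + 38.4 = 101.4 → 101
  G: 131 + 24.8 = 155.8 → 156
  B: 240 + 0.2×(255−240) = 240 + 3 = 243 → 243
rgb(101, 156, 243) = #659cf3.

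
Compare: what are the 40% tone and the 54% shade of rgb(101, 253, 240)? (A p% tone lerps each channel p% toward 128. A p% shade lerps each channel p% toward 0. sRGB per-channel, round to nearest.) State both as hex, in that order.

#70CBC3, #2E746E

40% tone:
  R: 101 + 0.4×(128−101) = 101 + 10.8 = 111.8 → 112
  G: 253 + 0.4×(128−253) = 253 − 50 = 203 → 203
  B: 240 − 44.8 = 195.2 → 195
  → #70CBC3
54% shade:
  R: 101 + 0.54×(0−101) = 101 − 54.54 = 46.46 → 46
  G: 253 − 136.62 = 116.38 → 116
  B: 240 − 129.6 = 110.4 → 110
  → #2E746E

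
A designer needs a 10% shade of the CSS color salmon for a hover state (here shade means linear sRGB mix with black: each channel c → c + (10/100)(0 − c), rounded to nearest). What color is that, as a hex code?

#E17367

CSS salmon is rgb(250, 128, 114).
Per channel, c → c + 0.1(0 − c):
  R: 250 − 25 = 225 → 225
  G: 128 − 12.8 = 115.2 → 115
  B: 114 + 0.1×(0−114) = 114 − 11.4 = 102.6 → 103
rgb(225, 115, 103) = #E17367.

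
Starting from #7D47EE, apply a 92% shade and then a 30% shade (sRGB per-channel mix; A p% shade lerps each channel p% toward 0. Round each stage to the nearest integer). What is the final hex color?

#7D47EE is rgb(125, 71, 238).
Per channel, c → c + 0.92(0 − c):
  R: 125 + 0.92×(0−125) = 125 − 115 = 10 → 10
  G: 71 + 0.92×(0−71) = 71 − 65.32 = 5.68 → 6
  B: 238 + 0.92×(0−238) = 238 − 218.96 = 19.04 → 19
After the shade: rgb(10, 6, 19) = #0A0613.
A 30% shade moves each channel 30% toward 0:
  R: 10 + 0.3×(0−10) = 10 − 3 = 7 → 7
  G: 6 − 1.8 = 4.2 → 4
  B: 19 − 5.7 = 13.3 → 13
rgb(7, 4, 13) = #07040D.

#07040D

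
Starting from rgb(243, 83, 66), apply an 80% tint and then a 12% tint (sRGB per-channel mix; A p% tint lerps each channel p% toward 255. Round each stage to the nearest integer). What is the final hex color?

Per channel, c → c + 0.8(255 − c):
  R: 243 + 9.6 = 252.6 → 253
  G: 83 + 137.6 = 220.6 → 221
  B: 66 + 151.2 = 217.2 → 217
After the tint: rgb(253, 221, 217) = #fdddd9.
A 12% tint moves each channel 12% toward 255:
  R: 253 + 0.12×(255−253) = 253 + 0.24 = 253.24 → 253
  G: 221 + 4.08 = 225.08 → 225
  B: 217 + 4.56 = 221.56 → 222
rgb(253, 225, 222) = #fde1de.

#fde1de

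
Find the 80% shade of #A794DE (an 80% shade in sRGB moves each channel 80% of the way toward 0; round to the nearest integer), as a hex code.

#211E2C

#A794DE is rgb(167, 148, 222).
Per channel, c → c + 0.8(0 − c):
  R: 167 + 0.8×(0−167) = 167 − 133.6 = 33.4 → 33
  G: 148 − 118.4 = 29.6 → 30
  B: 222 − 177.6 = 44.4 → 44
rgb(33, 30, 44) = #211E2C.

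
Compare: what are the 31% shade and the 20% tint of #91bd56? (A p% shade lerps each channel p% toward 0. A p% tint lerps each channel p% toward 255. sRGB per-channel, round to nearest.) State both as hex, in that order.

#64823b, #a7ca78

#91bd56 is rgb(145, 189, 86).
31% shade:
  R: 145 + 0.31×(0−145) = 145 − 44.95 = 100.05 → 100
  G: 189 − 58.59 = 130.41 → 130
  B: 86 + 0.31×(0−86) = 86 − 26.66 = 59.34 → 59
  → #64823b
20% tint:
  R: 145 + 0.2×(255−145) = 145 + 22 = 167 → 167
  G: 189 + 0.2×(255−189) = 189 + 13.2 = 202.2 → 202
  B: 86 + 0.2×(255−86) = 86 + 33.8 = 119.8 → 120
  → #a7ca78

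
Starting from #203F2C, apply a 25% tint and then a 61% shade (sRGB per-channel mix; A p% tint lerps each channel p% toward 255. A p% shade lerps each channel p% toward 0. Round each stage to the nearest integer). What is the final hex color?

#222B26

#203F2C is rgb(32, 63, 44).
Per channel, c → c + 0.25(255 − c):
  R: 32 + 55.75 = 87.75 → 88
  G: 63 + 0.25×(255−63) = 63 + 48 = 111 → 111
  B: 44 + 52.75 = 96.75 → 97
After the tint: rgb(88, 111, 97) = #586F61.
Lerp each channel 61% toward 0:
  R: 88 + 0.61×(0−88) = 88 − 53.68 = 34.32 → 34
  G: 111 + 0.61×(0−111) = 111 − 67.71 = 43.29 → 43
  B: 97 + 0.61×(0−97) = 97 − 59.17 = 37.83 → 38
rgb(34, 43, 38) = #222B26.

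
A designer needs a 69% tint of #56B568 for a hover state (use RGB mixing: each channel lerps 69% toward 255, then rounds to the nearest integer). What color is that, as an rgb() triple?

rgb(203, 232, 208)

#56B568 is rgb(86, 181, 104).
A 69% tint moves each channel 69% toward 255:
  R: 86 + 116.61 = 202.61 → 203
  G: 181 + 51.06 = 232.06 → 232
  B: 104 + 0.69×(255−104) = 104 + 104.19 = 208.19 → 208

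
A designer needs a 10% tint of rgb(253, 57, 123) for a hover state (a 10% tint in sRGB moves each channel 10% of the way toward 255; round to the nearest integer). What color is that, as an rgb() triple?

Per channel, c → c + 0.1(255 − c):
  R: 253 + 0.2 = 253.2 → 253
  G: 57 + 19.8 = 76.8 → 77
  B: 123 + 0.1×(255−123) = 123 + 13.2 = 136.2 → 136

rgb(253, 77, 136)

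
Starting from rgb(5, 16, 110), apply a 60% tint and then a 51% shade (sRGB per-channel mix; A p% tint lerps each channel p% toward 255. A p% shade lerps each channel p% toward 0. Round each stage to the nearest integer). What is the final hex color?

#4C4E61

A 60% tint moves each channel 60% toward 255:
  R: 5 + 0.6×(255−5) = 5 + 150 = 155 → 155
  G: 16 + 143.4 = 159.4 → 159
  B: 110 + 0.6×(255−110) = 110 + 87 = 197 → 197
After the tint: rgb(155, 159, 197) = #9B9FC5.
A 51% shade moves each channel 51% toward 0:
  R: 155 − 79.05 = 75.95 → 76
  G: 159 + 0.51×(0−159) = 159 − 81.09 = 77.91 → 78
  B: 197 − 100.47 = 96.53 → 97
rgb(76, 78, 97) = #4C4E61.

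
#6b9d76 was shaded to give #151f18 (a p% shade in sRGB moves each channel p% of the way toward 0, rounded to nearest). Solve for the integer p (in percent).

80%

#6b9d76 is rgb(107, 157, 118); #151f18 is rgb(21, 31, 24).
On the G channel (widest range): 31 ≈ 157 + (p/100)(0 − 157), so p ≈ 100×(31 − 157)/(0 − 157) = -12600/-157 = 80.25.
p = 80 reproduces all three channels after rounding.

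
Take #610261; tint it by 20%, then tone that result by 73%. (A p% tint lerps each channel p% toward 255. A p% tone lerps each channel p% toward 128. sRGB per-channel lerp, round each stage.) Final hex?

#806C80

#610261 is rgb(97, 2, 97).
Lerp each channel 20% toward 255:
  R: 97 + 0.2×(255−97) = 97 + 31.6 = 128.6 → 129
  G: 2 + 50.6 = 52.6 → 53
  B: 97 + 31.6 = 128.6 → 129
After the tint: rgb(129, 53, 129) = #813581.
Lerp each channel 73% toward 128:
  R: 129 + 0.73×(128−129) = 129 − 0.73 = 128.27 → 128
  G: 53 + 0.73×(128−53) = 53 + 54.75 = 107.75 → 108
  B: 129 − 0.73 = 128.27 → 128
rgb(128, 108, 128) = #806C80.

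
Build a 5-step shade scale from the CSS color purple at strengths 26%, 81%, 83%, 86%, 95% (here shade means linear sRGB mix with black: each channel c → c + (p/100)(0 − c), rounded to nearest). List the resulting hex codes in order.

#5F005F, #180018, #160016, #120012, #060006

CSS purple is rgb(128, 0, 128).
26%: (128 − 33.28 = 94.72→95, 0→0, 128 − 33.28 = 94.72→95) → #5F005F
81%: (128 − 103.68 = 24.32→24, 0→0, 128 − 103.68 = 24.32→24) → #180018
83%: (128 − 106.24 = 21.76→22, 0→0, 128 − 106.24 = 21.76→22) → #160016
86%: (128 − 110.08 = 17.92→18, 0→0, 128 − 110.08 = 17.92→18) → #120012
95%: (128 − 121.6 = 6.4→6, 0→0, 128 − 121.6 = 6.4→6) → #060006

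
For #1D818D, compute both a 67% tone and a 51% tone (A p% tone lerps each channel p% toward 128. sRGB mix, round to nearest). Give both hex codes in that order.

#1D818D is rgb(29, 129, 141).
67% tone:
  R: 29 + 0.67×(128−29) = 29 + 66.33 = 95.33 → 95
  G: 129 + 0.67×(128−129) = 129 − 0.67 = 128.33 → 128
  B: 141 + 0.67×(128−141) = 141 − 8.71 = 132.29 → 132
  → #5F8084
51% tone:
  R: 29 + 0.51×(128−29) = 29 + 50.49 = 79.49 → 79
  G: 129 + 0.51×(128−129) = 129 − 0.51 = 128.49 → 128
  B: 141 − 6.63 = 134.37 → 134
  → #4F8086

#5F8084, #4F8086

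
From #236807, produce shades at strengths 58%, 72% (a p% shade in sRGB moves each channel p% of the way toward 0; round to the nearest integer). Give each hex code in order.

#0f2c03, #0a1d02

#236807 is rgb(35, 104, 7).
58%: (35 − 20.3 = 14.7→15, 104 − 60.32 = 43.68→44, 7 − 4.06 = 2.94→3) → #0f2c03
72%: (35 − 25.2 = 9.8→10, 104 − 74.88 = 29.12→29, 7 − 5.04 = 1.96→2) → #0a1d02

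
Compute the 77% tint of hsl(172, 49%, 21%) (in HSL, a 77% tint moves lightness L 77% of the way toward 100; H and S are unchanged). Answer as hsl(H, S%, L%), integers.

L moves 77% from 21 toward 100: 21 + 60.83 = 81.83 → 82.
H and S are unchanged.

hsl(172, 49%, 82%)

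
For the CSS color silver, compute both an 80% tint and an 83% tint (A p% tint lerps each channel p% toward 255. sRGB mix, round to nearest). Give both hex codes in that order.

#F2F2F2, #F4F4F4

CSS silver is rgb(192, 192, 192).
80% tint:
  R: 192 + 0.8×(255−192) = 192 + 50.4 = 242.4 → 242
  G: 192 + 0.8×(255−192) = 192 + 50.4 = 242.4 → 242
  B: 192 + 0.8×(255−192) = 192 + 50.4 = 242.4 → 242
  → #F2F2F2
83% tint:
  R: 192 + 0.83×(255−192) = 192 + 52.29 = 244.29 → 244
  G: 192 + 52.29 = 244.29 → 244
  B: 192 + 0.83×(255−192) = 192 + 52.29 = 244.29 → 244
  → #F4F4F4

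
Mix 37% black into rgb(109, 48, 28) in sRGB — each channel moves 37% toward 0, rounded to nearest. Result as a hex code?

Per channel, c → c + 0.37(0 − c):
  R: 109 − 40.33 = 68.67 → 69
  G: 48 − 17.76 = 30.24 → 30
  B: 28 + 0.37×(0−28) = 28 − 10.36 = 17.64 → 18
rgb(69, 30, 18) = #451e12.

#451e12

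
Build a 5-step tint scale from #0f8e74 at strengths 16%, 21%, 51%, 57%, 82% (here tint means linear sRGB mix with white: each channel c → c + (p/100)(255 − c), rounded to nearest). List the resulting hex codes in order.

#0f8e74 is rgb(15, 142, 116).
16%: (15 + 38.4 = 53.4→53, 142 + 18.08 = 160.08→160, 116 + 22.24 = 138.24→138) → #35a08a
21%: (15 + 50.4 = 65.4→65, 142 + 23.73 = 165.73→166, 116 + 29.19 = 145.19→145) → #41a691
51%: (15 + 122.4 = 137.4→137, 142 + 57.63 = 199.63→200, 116 + 70.89 = 186.89→187) → #89c8bb
57%: (15 + 136.8 = 151.8→152, 142 + 64.41 = 206.41→206, 116 + 79.23 = 195.23→195) → #98cec3
82%: (15 + 196.8 = 211.8→212, 142 + 92.66 = 234.66→235, 116 + 113.98 = 229.98→230) → #d4ebe6

#35a08a, #41a691, #89c8bb, #98cec3, #d4ebe6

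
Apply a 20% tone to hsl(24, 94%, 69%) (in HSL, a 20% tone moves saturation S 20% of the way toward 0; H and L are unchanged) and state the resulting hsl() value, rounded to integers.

hsl(24, 75%, 69%)

S moves 20% from 94 toward 0: 94 − 18.8 = 75.2 → 75.
H and L are unchanged.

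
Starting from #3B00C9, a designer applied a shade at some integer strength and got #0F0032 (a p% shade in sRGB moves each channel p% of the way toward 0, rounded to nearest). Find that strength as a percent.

#3B00C9 is rgb(59, 0, 201); #0F0032 is rgb(15, 0, 50).
On the B channel (widest range): 50 ≈ 201 + (p/100)(0 − 201), so p ≈ 100×(50 − 201)/(0 − 201) = -15100/-201 = 75.12.
p = 75 reproduces all three channels after rounding.

75%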